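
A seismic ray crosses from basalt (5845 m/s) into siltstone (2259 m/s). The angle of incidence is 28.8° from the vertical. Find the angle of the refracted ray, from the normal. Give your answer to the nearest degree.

Snell's law: sin θ₂ = (V₂/V₁)·sin θ₁ = (2259/5845)·sin 28.8° = 0.1862.
θ₂ = sin⁻¹(0.1862) = 10.73° (from vertical).

11°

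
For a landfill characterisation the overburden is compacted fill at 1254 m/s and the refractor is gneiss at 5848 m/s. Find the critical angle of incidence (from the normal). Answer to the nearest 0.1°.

Critical incidence: sin θ_c = V₁/V₂ = 1254/5848 = 0.2144.
θ_c = arcsin 0.2144 = 12.38°.

12.4°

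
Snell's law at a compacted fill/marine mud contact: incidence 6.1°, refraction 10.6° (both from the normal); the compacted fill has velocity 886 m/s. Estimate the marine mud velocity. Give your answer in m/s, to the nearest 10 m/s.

Snell's law: sin 6.1°/V₁ = sin 10.6°/V₂.
V₂ = V₁·sin 10.6°/sin 6.1° = 886 × 1.7311 = 1533.73 m/s.

1530 m/s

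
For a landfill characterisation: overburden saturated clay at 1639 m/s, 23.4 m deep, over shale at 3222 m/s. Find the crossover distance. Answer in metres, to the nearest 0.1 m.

θ_c = arcsin(1639/3222) = 30.58°, so cos θ_c = 0.8609 and tᵢ = 2h cos θ_c/V₁ = 0.0246 s.
At crossover x/V₁ = x/V₂ + tᵢ ⇒ x = tᵢ/(1/V₁ − 1/V₂) = 0.02458/(6.1013e-04 − 3.1037e-04) = 82.01 m.

82.0 m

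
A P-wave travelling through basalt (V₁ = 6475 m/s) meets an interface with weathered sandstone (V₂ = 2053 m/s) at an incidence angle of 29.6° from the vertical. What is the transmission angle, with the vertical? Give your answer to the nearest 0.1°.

9.0°

Snell's law: sin θ₂ = (V₂/V₁)·sin θ₁ = (2053/6475)·sin 29.6° = 0.1566.
θ₂ = arcsin 0.1566 = 9.01° from the normal.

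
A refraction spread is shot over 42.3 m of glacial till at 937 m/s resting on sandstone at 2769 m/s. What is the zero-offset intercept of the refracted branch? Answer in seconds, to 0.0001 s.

0.0850 s

tᵢ = 2h·√(V₂²−V₁²)/(V₁V₂).
√(V₂²−V₁²) = √(2769²−937²) = 2605.6 m/s.
tᵢ = 2·42.3·2605.6/(937·2769) = 0.08496 s.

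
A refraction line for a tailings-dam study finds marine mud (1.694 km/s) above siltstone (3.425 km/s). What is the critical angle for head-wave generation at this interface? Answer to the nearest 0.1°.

At critical incidence the refracted ray runs along the interface (θ₂ = 90°), so sin θ_c = V₁/V₂.
θ_c = arcsin(1.694/3.425) = arcsin 0.4946 = 29.64°.

29.6°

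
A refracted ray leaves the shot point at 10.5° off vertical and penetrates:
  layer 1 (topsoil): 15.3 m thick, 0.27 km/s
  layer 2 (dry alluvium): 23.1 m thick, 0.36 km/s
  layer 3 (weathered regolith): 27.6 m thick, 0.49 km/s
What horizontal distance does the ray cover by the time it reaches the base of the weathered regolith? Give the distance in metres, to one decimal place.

Apply Snell's law at each interface; in layer i the horizontal offset is hᵢ·tan θᵢ.
Layer 1: θ = 10.50°; offset = 15.3·tan 10.50° = 2.836 m.
Layer 2: sin θ = 0.36·sin 10.5°/0.27 = 0.2430, θ = 14.06°; offset = 23.1·tan 14.06° = 5.786 m.
Layer 3: sin θ = 0.49·sin 10.5°/0.27 = 0.3307, θ = 19.31°; offset = 27.6·tan 19.31° = 9.672 m.
Summing the layer offsets gives 18.294 m.

18.3 m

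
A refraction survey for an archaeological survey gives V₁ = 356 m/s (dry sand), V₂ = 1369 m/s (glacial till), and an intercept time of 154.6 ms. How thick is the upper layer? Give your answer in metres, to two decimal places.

28.50 m

θ_c = arcsin(356/1369) = 15.07°; cos θ_c = 0.9656.
tᵢ = 2h cos θ_c/V₁ ⇒ h = tᵢ·V₁/(2 cos θ_c) = 0.1546·356/(2·0.9656) = 28.50 m.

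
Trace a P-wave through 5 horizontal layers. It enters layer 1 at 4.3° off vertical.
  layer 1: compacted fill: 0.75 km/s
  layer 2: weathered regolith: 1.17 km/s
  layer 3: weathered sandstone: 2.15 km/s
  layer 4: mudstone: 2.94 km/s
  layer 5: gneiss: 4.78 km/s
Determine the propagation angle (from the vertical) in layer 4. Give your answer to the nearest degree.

17°

Ray parameter p = sin 4.3° / 0.75 = 9.9972e-02 s/km.
sin θ_4 = p·V_4 = 9.9972e-02 × 2.94 = 0.2939.
θ_4 = arcsin 0.2939 = 17.09°.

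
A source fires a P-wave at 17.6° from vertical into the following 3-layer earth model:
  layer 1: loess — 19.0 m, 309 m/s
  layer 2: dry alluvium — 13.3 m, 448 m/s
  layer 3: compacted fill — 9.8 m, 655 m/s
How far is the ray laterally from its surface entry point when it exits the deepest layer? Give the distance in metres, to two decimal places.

20.70 m

Apply Snell's law at each interface; in layer i the horizontal offset is hᵢ·tan θᵢ.
Layer 1: θ = 17.60°; offset = 19.0·tan 17.60° = 6.0272 m.
Layer 2: sin θ = 448·sin 17.6°/309 = 0.4384, θ = 26.00°; offset = 13.3·tan 26.00° = 6.4871 m.
Layer 3: sin θ = 655·sin 17.6°/309 = 0.6409, θ = 39.86°; offset = 9.8·tan 39.86° = 8.1831 m.
Total horizontal offset = 20.6974 m.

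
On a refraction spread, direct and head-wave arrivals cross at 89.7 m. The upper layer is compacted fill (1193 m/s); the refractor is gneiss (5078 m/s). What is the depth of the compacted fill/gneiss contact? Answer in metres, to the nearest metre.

35 m

h = (x_cross/2)·√((V₂−V₁)/(V₂+V₁)).
(V₂−V₁)/(V₂+V₁) = (5078−1193)/(5078+1193) = 0.6195; √ = 0.7871.
h = (89.7/2)·0.7871 = 35.30 m.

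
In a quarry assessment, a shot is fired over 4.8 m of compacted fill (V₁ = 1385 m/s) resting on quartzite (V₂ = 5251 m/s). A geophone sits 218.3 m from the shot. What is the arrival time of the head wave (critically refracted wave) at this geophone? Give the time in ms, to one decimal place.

48.3 ms

θ_c = arcsin(V₁/V₂) = arcsin(1385/5251) = 15.29°, cos θ_c = 0.9646.
Intercept time tᵢ = 2h cos θ_c / V₁ = 2·4.8·0.9646/1385 = 0.00669 s.
t = x/V₂ + tᵢ = 218.3/5251 + 0.00669 = 0.04826 s.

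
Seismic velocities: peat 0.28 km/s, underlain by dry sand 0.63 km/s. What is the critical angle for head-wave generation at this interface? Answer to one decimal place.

26.4°

Critical incidence: sin θ_c = V₁/V₂ = 0.28/0.63 = 0.4444.
θ_c = arcsin 0.4444 = 26.39°.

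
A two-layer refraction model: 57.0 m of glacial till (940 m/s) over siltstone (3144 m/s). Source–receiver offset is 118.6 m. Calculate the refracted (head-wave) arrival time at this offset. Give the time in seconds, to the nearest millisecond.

0.153 s

t = x/V₂ + 2h·√(V₂²−V₁²)/(V₁V₂).
√(V₂²−V₁²) = √(3144²−940²) = 3000.2 m/s; delay term = 2·57.0·3000.2/(940·3144) = 0.11573 s.
t = 118.6/3144 + 0.11573 = 0.15345 s.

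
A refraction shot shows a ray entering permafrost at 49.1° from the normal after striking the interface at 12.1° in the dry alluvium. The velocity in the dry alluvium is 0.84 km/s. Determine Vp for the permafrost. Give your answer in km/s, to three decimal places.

3.029 km/s

Snell's law: sin 12.1°/V₁ = sin 49.1°/V₂.
V₂ = V₁·sin 49.1°/sin 12.1° = 0.84 × 3.6059 = 3.029 km/s.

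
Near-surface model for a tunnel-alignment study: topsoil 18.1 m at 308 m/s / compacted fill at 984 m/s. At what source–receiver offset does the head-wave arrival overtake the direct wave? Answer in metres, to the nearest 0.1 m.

50.0 m

x_cross = 2h·√((V₂+V₁)/(V₂−V₁)).
(V₂+V₁)/(V₂−V₁) = (984+308)/(984−308) = 1.9112; √ = 1.3825.
x_cross = 2·18.1·1.3825 = 50.05 m.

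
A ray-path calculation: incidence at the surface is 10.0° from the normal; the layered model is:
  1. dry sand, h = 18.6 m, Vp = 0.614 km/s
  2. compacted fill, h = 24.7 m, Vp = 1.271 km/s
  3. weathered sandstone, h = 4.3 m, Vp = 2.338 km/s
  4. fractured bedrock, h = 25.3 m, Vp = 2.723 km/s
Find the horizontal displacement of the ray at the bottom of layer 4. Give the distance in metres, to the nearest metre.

p = sin θ₁/V₁ = sin 10.0°/0.614 = 2.8281e-01 s/km is conserved through the stack.
Layer 1: θ = 10.00°; offset = 18.6·tan 10.00° = 3.280 m.
Layer 2: sin θ = p·1.271 = 0.3595 → θ = 21.07°; offset = 24.7·tan 21.07° = 9.515 m.
Layer 3: sin θ = p·2.338 = 0.6612 → θ = 41.39°; offset = 4.3·tan 41.39° = 3.790 m.
Layer 4: sin θ = p·2.723 = 0.7701 → θ = 50.36°; offset = 25.3·tan 50.36° = 30.543 m.
Total horizontal offset = 47.127 m.

47 m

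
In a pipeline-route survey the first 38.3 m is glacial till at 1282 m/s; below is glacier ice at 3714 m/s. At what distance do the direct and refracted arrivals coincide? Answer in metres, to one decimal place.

109.8 m

x_cross = 2h·√((V₂+V₁)/(V₂−V₁)).
(V₂+V₁)/(V₂−V₁) = (3714+1282)/(3714−1282) = 2.0543; √ = 1.4333.
x_cross = 2·38.3·1.4333 = 109.79 m.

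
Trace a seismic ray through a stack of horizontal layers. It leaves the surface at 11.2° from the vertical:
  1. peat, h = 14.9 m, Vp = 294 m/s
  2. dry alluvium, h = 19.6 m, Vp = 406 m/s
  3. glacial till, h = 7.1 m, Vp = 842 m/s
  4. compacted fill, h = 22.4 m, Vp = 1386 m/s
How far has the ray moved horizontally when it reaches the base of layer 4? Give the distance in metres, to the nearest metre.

Apply Snell's law at each interface; in layer i the horizontal offset is hᵢ·tan θᵢ.
Layer 1: θ = 11.20°; offset = 14.9·tan 11.20° = 2.950 m.
Layer 2: sin θ = 406·sin 11.2°/294 = 0.2682, θ = 15.56°; offset = 19.6·tan 15.56° = 5.457 m.
Layer 3: sin θ = 842·sin 11.2°/294 = 0.5563, θ = 33.80°; offset = 7.1·tan 33.80° = 4.753 m.
Layer 4: sin θ = 1386·sin 11.2°/294 = 0.9157, θ = 66.30°; offset = 22.4·tan 66.30° = 51.033 m.
Σ offsets = 64.194 m.

64 m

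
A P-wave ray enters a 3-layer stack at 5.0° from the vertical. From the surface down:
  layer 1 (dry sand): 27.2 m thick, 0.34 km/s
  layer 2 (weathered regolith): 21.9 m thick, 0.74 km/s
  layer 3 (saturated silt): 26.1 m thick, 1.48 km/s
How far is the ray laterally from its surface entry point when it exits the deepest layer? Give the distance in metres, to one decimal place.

Apply Snell's law at each interface; in layer i the horizontal offset is hᵢ·tan θᵢ.
Layer 1: θ = 5.00°; offset = 27.2·tan 5.00° = 2.380 m.
Layer 2: sin θ = 0.74·sin 5.0°/0.34 = 0.1897, θ = 10.93°; offset = 21.9·tan 10.93° = 4.231 m.
Layer 3: sin θ = 1.48·sin 5.0°/0.34 = 0.3794, θ = 22.30°; offset = 26.1·tan 22.30° = 10.702 m.
Σ offsets = 17.313 m.

17.3 m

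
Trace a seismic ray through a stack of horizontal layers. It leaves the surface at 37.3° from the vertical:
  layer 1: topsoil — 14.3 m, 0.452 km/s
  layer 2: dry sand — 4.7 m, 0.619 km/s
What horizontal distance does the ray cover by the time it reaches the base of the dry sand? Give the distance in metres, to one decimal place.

17.9 m

Apply Snell's law at each interface; in layer i the horizontal offset is hᵢ·tan θᵢ.
Layer 1: θ = 37.30°; offset = 14.3·tan 37.30° = 10.894 m.
Layer 2: sin θ = 0.619·sin 37.3°/0.452 = 0.8299, θ = 56.09°; offset = 4.7·tan 56.09° = 6.991 m.
Total horizontal offset = 17.885 m.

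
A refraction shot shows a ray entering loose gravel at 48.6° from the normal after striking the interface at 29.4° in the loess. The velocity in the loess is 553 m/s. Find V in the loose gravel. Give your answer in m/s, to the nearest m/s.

Snell's law: sin 29.4°/V₁ = sin 48.6°/V₂.
V₂ = V₁·sin 48.6°/sin 29.4° = 553 × 1.5280 = 845.00 m/s.

845 m/s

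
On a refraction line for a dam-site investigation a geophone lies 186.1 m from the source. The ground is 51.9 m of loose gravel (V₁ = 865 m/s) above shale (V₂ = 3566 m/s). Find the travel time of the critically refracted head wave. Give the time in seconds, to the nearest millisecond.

0.169 s

t = x/V₂ + 2h·√(V₂²−V₁²)/(V₁V₂).
√(V₂²−V₁²) = √(3566²−865²) = 3459.5 m/s; delay term = 2·51.9·3459.5/(865·3566) = 0.11642 s.
t = 186.1/3566 + 0.11642 = 0.16860 s.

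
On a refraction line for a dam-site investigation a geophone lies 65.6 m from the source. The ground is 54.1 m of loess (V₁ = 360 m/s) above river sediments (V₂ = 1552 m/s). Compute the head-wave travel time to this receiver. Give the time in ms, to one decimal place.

334.6 ms

t = x/V₂ + 2h·√(V₂²−V₁²)/(V₁V₂).
√(V₂²−V₁²) = √(1552²−360²) = 1509.7 m/s; delay term = 2·54.1·1509.7/(360·1552) = 0.29236 s.
t = 65.6/1552 + 0.29236 = 0.33463 s.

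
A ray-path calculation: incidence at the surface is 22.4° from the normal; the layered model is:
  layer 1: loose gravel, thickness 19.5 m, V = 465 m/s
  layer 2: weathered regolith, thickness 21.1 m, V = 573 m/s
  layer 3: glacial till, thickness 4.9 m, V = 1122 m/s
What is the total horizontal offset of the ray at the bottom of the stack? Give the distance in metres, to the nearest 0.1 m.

30.7 m

Ray parameter p = sin 22.4° / 465 m/s = 8.1951e-04 s/m.
Layer 1: θ = 22.40°; offset = 19.5·tan 22.40° = 8.037 m.
Layer 2: sin θ = p·573 = 0.4696 → θ = 28.01°; offset = 21.1·tan 28.01° = 11.222 m.
Layer 3: sin θ = p·1122 = 0.9195 → θ = 66.85°; offset = 4.9·tan 66.85° = 11.461 m.
Summing the layer offsets gives 30.720 m.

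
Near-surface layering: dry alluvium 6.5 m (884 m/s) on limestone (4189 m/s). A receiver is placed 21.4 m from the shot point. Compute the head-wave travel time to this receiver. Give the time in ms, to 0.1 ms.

19.5 ms

θ_c = arcsin(V₁/V₂) = arcsin(884/4189) = 12.18°, cos θ_c = 0.9775.
Intercept time tᵢ = 2h cos θ_c / V₁ = 2·6.5·0.9775/884 = 0.01437 s.
t = x/V₂ + tᵢ = 21.4/4189 + 0.01437 = 0.01948 s.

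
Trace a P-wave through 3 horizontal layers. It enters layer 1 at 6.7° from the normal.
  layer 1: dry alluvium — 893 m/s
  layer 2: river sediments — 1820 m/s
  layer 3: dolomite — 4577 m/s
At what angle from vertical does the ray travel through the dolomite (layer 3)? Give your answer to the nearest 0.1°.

36.7°

Snell's law across each interface conserves sin θ / V, so sin θ_3 = V_3·sin θ₁/V₁.
sin θ_3 = 4577 × sin 6.7° / 893 = 0.5980.
θ_3 = arcsin 0.5980 = 36.73°.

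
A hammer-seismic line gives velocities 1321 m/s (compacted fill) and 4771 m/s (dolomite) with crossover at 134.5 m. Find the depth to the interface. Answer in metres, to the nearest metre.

x_cross = 2h·√((V₂+V₁)/(V₂−V₁)) → h = x_cross / (2·√((V₂+V₁)/(V₂−V₁))).
√((V₂+V₁)/(V₂−V₁)) = √((4771+1321)/(4771−1321)) = 1.3288.
h = 134.5 / (2·1.3288) = 50.61 m.

51 m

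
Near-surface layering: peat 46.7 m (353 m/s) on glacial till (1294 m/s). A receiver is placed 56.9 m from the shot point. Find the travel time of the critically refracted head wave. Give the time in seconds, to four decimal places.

0.2985 s

θ_c = arcsin(V₁/V₂) = arcsin(353/1294) = 15.83°, cos θ_c = 0.9621.
Intercept time tᵢ = 2h cos θ_c / V₁ = 2·46.7·0.9621/353 = 0.25455 s.
t = x/V₂ + tᵢ = 56.9/1294 + 0.25455 = 0.29853 s.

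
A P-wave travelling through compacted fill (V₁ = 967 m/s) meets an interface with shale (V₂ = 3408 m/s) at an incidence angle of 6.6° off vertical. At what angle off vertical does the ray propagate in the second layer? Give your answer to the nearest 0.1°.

Snell's law: sin θ₂ = (V₂/V₁)·sin θ₁ = (3408/967)·sin 6.6° = 0.4051.
θ₂ = sin⁻¹(0.4051) = 23.90° (from vertical).

23.9°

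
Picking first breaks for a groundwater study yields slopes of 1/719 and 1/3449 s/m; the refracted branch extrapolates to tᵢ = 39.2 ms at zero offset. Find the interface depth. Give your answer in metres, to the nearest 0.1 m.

θ_c = arcsin(719/3449) = 12.03°; cos θ_c = 0.9780.
tᵢ = 2h cos θ_c/V₁ ⇒ h = tᵢ·V₁/(2 cos θ_c) = 0.0392·719/(2·0.9780) = 14.41 m.

14.4 m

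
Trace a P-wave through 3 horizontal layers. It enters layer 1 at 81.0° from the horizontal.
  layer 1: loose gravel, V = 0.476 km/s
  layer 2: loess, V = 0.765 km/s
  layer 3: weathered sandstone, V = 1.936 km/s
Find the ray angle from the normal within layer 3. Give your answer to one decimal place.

39.5°

From the normal: θ₁ = 90° − 81.0° = 9.0°.
Ray parameter p = sin 9.0° / 0.476 = 3.2864e-01 s/km.
sin θ_3 = p·V_3 = 3.2864e-01 × 1.936 = 0.6363.
θ_3 = arcsin 0.6363 = 39.51°.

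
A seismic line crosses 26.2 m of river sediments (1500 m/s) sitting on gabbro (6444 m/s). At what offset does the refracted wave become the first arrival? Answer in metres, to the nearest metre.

θ_c = arcsin(1500/6444) = 13.46°, so cos θ_c = 0.9725 and tᵢ = 2h cos θ_c/V₁ = 0.0340 s.
At crossover x/V₁ = x/V₂ + tᵢ ⇒ x = tᵢ/(1/V₁ − 1/V₂) = 0.03397/(6.6667e-04 − 1.5518e-04) = 66.42 m.

66 m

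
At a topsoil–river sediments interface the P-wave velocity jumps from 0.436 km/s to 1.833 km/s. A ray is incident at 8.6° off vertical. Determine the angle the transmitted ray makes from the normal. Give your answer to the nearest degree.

39°

Snell's law: sin θ₂ = (V₂/V₁)·sin θ₁ = (1.833/0.436)·sin 8.6° = 0.6287.
θ₂ = arcsin 0.6287 = 38.95° from the normal.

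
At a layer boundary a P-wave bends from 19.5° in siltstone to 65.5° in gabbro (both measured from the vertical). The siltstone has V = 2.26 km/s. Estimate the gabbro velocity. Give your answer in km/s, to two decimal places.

6.16 km/s

Snell's law: sin 19.5°/V₁ = sin 65.5°/V₂.
V₂ = V₁·sin 65.5°/sin 19.5° = 2.26 × 2.7260 = 6.16 km/s.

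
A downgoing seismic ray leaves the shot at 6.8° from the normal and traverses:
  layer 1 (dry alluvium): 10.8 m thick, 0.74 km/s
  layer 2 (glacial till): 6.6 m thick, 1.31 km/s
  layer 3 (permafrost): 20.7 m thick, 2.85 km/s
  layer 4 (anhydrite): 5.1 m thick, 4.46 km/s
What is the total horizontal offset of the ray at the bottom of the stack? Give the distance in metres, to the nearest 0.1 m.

p = sin θ₁/V₁ = sin 6.8°/0.74 = 1.6001e-01 s/km is conserved through the stack.
Layer 1: θ = 6.80°; offset = 10.8·tan 6.80° = 1.288 m.
Layer 2: sin θ = p·1.31 = 0.2096 → θ = 12.10°; offset = 6.6·tan 12.10° = 1.415 m.
Layer 3: sin θ = p·2.85 = 0.4560 → θ = 27.13°; offset = 20.7·tan 27.13° = 10.607 m.
Layer 4: sin θ = p·4.46 = 0.7136 → θ = 45.53°; offset = 5.1·tan 45.53° = 5.195 m.
Summing the layer offsets gives 18.505 m.

18.5 m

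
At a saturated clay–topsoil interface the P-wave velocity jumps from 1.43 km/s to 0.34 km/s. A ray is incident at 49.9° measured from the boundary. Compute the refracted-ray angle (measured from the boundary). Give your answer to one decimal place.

Angle from the normal: 90° − 49.9° = 40.1°.
Snell's law: sin θ₂ = (V₂/V₁)·sin θ₁ = (0.34/1.43)·sin 40.1° = 0.1531.
θ₂ = arcsin 0.1531 = 8.81° from the normal.
From the interface: 90° − 8.81° = 81.19°.

81.2°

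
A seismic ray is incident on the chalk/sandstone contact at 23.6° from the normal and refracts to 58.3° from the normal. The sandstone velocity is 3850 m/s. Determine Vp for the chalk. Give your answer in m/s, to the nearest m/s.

1812 m/s

Snell's law: sin 23.6°/V₁ = sin 58.3°/V₂.
V₁ = V₂·sin 23.6°/sin 58.3° = 3850 × 0.4705 = 1811.62 m/s.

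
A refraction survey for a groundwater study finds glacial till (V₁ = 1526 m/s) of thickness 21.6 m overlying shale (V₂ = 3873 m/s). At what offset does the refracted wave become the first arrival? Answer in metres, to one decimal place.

θ_c = arcsin(1526/3873) = 23.20°, so cos θ_c = 0.9191 and tᵢ = 2h cos θ_c/V₁ = 0.0260 s.
At crossover x/V₁ = x/V₂ + tᵢ ⇒ x = tᵢ/(1/V₁ − 1/V₂) = 0.02602/(6.5531e-04 − 2.5820e-04) = 65.52 m.

65.5 m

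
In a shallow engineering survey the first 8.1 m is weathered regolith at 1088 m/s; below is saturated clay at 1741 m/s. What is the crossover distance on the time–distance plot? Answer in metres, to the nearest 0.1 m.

33.7 m

x_cross = 2h·√((V₂+V₁)/(V₂−V₁)).
(V₂+V₁)/(V₂−V₁) = (1741+1088)/(1741−1088) = 4.3323; √ = 2.0814.
x_cross = 2·8.1·2.0814 = 33.72 m.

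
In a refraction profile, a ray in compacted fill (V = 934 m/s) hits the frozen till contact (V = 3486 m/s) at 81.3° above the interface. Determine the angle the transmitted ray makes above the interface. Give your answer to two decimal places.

55.63°

Convert to the normal: θ₁ = 90° − 81.3° = 8.7°.
Snell's law: sin θ₂ = (V₂/V₁)·sin θ₁ = (3486/934)·sin 8.7° = 0.5646.
θ₂ = arcsin 0.5646 = 34.37° from the normal.
From the interface: 90° − 34.37° = 55.63°.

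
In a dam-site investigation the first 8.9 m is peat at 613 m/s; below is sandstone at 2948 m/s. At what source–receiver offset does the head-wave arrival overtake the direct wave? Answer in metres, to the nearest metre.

22 m

x_cross = 2h·√((V₂+V₁)/(V₂−V₁)).
(V₂+V₁)/(V₂−V₁) = (2948+613)/(2948−613) = 1.5251; √ = 1.2349.
x_cross = 2·8.9·1.2349 = 21.98 m.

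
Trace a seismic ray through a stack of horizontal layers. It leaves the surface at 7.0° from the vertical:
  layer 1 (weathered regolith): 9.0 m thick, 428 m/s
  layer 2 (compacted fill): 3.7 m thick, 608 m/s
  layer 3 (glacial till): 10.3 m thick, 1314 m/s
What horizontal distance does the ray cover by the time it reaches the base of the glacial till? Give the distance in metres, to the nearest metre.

6 m

Ray parameter p = sin 7.0° / 428 m/s = 2.8474e-04 s/m.
Layer 1: θ = 7.00°; offset = 9.0·tan 7.00° = 1.105 m.
Layer 2: sin θ = p·608 = 0.1731 → θ = 9.97°; offset = 3.7·tan 9.97° = 0.650 m.
Layer 3: sin θ = p·1314 = 0.3742 → θ = 21.97°; offset = 10.3·tan 21.97° = 4.156 m.
Σ offsets = 5.911 m.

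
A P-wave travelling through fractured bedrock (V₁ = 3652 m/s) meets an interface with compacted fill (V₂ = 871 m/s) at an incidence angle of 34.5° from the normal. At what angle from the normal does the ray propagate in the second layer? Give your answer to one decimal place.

sin θ₁/V₁ = sin θ₂/V₂ ⇒ sin θ₂ = 871·sin 34.5°/3652 = 871·0.5664/3652 = 0.1351.
θ₂ = sin⁻¹(0.1351) = 7.76° (from vertical).

7.8°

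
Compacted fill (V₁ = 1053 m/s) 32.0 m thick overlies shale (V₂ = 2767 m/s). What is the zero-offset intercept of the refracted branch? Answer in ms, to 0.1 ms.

tᵢ = 2h·√(V₂²−V₁²)/(V₁V₂).
√(V₂²−V₁²) = √(2767²−1053²) = 2558.8 m/s.
tᵢ = 2·32.0·2558.8/(1053·2767) = 0.05621 s.

56.2 ms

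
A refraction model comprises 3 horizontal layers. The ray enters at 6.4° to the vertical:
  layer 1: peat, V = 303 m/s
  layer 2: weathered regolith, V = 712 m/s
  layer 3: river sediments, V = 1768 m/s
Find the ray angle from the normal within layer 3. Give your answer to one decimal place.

40.6°

Snell's law across each interface conserves sin θ / V, so sin θ_3 = V_3·sin θ₁/V₁.
sin θ_3 = 1768 × sin 6.4° / 303 = 0.6504.
θ_3 = 40.57° from the vertical.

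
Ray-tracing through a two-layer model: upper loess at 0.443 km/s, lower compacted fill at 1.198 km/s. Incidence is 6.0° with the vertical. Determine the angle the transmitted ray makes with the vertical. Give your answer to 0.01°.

16.42°

sin θ₁/V₁ = sin θ₂/V₂ ⇒ sin θ₂ = 1.198·sin 6.0°/0.443 = 1.198·0.1045/0.443 = 0.2827.
θ₂ = arcsin 0.2827 = 16.42° from the normal.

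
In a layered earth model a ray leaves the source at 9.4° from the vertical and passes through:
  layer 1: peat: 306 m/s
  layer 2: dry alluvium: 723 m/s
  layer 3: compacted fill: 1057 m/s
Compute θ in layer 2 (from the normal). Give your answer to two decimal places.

22.70°

Snell's law across each interface conserves sin θ / V, so sin θ_2 = V_2·sin θ₁/V₁.
sin θ_2 = 723 × sin 9.4° / 306 = 0.3859.
θ_2 = 22.70° from the vertical.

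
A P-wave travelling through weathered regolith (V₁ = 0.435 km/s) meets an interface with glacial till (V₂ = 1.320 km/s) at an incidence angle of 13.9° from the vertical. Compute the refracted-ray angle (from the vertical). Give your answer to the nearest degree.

47°

Snell's law: sin θ₂ = (V₂/V₁)·sin θ₁ = (1.320/0.435)·sin 13.9° = 0.7290.
θ₂ = arcsin 0.7290 = 46.80° from the normal.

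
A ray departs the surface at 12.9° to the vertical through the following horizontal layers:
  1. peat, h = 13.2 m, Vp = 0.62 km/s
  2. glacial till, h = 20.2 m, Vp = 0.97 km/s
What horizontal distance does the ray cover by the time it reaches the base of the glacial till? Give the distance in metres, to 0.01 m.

Ray parameter p = sin 12.9° / 0.62 km/s = 3.6008e-01 s/km.
Layer 1: θ = 12.90°; offset = 13.2·tan 12.90° = 3.0232 m.
Layer 2: sin θ = p·0.97 = 0.3493 → θ = 20.44°; offset = 20.2·tan 20.44° = 7.5296 m.
Total horizontal offset = 10.5529 m.

10.55 m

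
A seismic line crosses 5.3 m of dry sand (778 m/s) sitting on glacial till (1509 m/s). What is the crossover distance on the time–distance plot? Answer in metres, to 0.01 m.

θ_c = arcsin(778/1509) = 31.04°, so cos θ_c = 0.8568 and tᵢ = 2h cos θ_c/V₁ = 0.0117 s.
At crossover x/V₁ = x/V₂ + tᵢ ⇒ x = tᵢ/(1/V₁ − 1/V₂) = 0.01167/(1.2853e-03 − 6.6269e-04) = 18.75 m.

18.75 m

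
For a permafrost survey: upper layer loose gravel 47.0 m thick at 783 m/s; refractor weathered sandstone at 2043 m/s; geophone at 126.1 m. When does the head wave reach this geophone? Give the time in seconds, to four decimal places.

θ_c = arcsin(V₁/V₂) = arcsin(783/2043) = 22.54°, cos θ_c = 0.9236.
Intercept time tᵢ = 2h cos θ_c / V₁ = 2·47.0·0.9236/783 = 0.11088 s.
t = x/V₂ + tᵢ = 126.1/2043 + 0.11088 = 0.17261 s.

0.1726 s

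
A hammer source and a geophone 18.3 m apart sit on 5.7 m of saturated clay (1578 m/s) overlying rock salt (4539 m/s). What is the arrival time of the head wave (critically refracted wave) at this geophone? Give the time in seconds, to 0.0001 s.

t = x/V₂ + 2h·√(V₂²−V₁²)/(V₁V₂).
√(V₂²−V₁²) = √(4539²−1578²) = 4255.9 m/s; delay term = 2·5.7·4255.9/(1578·4539) = 0.00677 s.
t = 18.3/4539 + 0.00677 = 0.01081 s.

0.0108 s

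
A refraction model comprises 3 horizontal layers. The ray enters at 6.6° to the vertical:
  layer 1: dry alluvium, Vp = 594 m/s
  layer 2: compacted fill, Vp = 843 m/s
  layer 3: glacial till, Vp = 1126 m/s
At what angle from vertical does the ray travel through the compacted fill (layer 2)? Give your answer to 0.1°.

9.4°

Ray parameter p = sin 6.6° / 594 = 1.9350e-04 s/m.
sin θ_2 = p·V_2 = 1.9350e-04 × 843 = 0.1631.
θ_2 = arcsin 0.1631 = 9.39°.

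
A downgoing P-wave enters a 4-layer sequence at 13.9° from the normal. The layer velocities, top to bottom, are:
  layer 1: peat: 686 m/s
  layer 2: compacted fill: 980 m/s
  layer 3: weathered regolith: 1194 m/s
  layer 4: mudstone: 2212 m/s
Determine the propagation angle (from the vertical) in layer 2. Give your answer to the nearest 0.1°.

20.1°

Ray parameter p = sin 13.9° / 686 = 3.5019e-04 s/m.
sin θ_2 = p·V_2 = 3.5019e-04 × 980 = 0.3432.
θ_2 = 20.07° from the vertical.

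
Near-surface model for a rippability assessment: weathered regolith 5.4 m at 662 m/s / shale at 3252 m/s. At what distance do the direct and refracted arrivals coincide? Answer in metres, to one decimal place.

x_cross = 2h·√((V₂+V₁)/(V₂−V₁)).
(V₂+V₁)/(V₂−V₁) = (3252+662)/(3252−662) = 1.5112; √ = 1.2293.
x_cross = 2·5.4·1.2293 = 13.28 m.

13.3 m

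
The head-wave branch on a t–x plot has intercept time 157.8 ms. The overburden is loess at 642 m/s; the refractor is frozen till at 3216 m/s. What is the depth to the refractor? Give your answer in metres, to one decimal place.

51.7 m

θ_c = arcsin(642/3216) = 11.52°; cos θ_c = 0.9799.
tᵢ = 2h cos θ_c/V₁ ⇒ h = tᵢ·V₁/(2 cos θ_c) = 0.1578·642/(2·0.9799) = 51.69 m.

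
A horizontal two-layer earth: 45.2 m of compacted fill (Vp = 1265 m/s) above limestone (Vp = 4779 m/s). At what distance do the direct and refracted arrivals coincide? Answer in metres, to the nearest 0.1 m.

118.6 m

x_cross = 2h·√((V₂+V₁)/(V₂−V₁)).
(V₂+V₁)/(V₂−V₁) = (4779+1265)/(4779−1265) = 1.7200; √ = 1.3115.
x_cross = 2·45.2·1.3115 = 118.56 m.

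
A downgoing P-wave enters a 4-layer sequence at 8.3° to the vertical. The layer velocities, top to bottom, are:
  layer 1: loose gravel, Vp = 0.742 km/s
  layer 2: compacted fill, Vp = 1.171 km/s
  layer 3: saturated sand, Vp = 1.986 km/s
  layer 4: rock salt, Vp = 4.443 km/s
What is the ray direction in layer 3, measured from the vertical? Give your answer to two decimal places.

Snell's law across each interface conserves sin θ / V, so sin θ_3 = V_3·sin θ₁/V₁.
sin θ_3 = 1.986 × sin 8.3° / 0.742 = 0.3864.
θ_3 = 22.73° from the vertical.

22.73°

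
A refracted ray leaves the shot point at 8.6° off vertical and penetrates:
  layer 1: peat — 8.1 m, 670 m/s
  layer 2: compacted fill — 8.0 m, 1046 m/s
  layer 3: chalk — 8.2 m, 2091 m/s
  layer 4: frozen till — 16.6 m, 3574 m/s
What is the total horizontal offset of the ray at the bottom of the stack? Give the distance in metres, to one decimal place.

29.4 m

Apply Snell's law at each interface; in layer i the horizontal offset is hᵢ·tan θᵢ.
Layer 1: θ = 8.60°; offset = 8.1·tan 8.60° = 1.225 m.
Layer 2: sin θ = 1046·sin 8.6°/670 = 0.2335, θ = 13.50°; offset = 8.0·tan 13.50° = 1.921 m.
Layer 3: sin θ = 2091·sin 8.6°/670 = 0.4667, θ = 27.82°; offset = 8.2·tan 27.82° = 4.327 m.
Layer 4: sin θ = 3574·sin 8.6°/670 = 0.7977, θ = 52.91°; offset = 16.6·tan 52.91° = 21.956 m.
Total horizontal offset = 29.428 m.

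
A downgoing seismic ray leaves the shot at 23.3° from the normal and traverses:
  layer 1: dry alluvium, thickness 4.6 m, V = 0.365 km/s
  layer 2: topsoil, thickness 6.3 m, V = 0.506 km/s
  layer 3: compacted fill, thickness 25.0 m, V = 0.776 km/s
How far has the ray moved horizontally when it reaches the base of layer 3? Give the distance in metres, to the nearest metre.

p = sin θ₁/V₁ = sin 23.3°/0.365 = 1.0837e+00 s/km is conserved through the stack.
Layer 1: θ = 23.30°; offset = 4.6·tan 23.30° = 1.981 m.
Layer 2: sin θ = p·0.506 = 0.5483 → θ = 33.25°; offset = 6.3·tan 33.25° = 4.131 m.
Layer 3: sin θ = p·0.776 = 0.8409 → θ = 57.24°; offset = 25.0·tan 57.24° = 38.851 m.
Σ offsets = 44.963 m.

45 m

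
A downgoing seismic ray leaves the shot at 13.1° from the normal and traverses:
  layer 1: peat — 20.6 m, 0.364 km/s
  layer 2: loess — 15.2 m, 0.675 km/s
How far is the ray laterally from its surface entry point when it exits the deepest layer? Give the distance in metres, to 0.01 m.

p = sin θ₁/V₁ = sin 13.1°/0.364 = 6.2267e-01 s/km is conserved through the stack.
Layer 1: θ = 13.10°; offset = 20.6·tan 13.10° = 4.7938 m.
Layer 2: sin θ = p·0.675 = 0.4203 → θ = 24.85°; offset = 15.2·tan 24.85° = 7.0407 m.
Summing the layer offsets gives 11.8344 m.

11.83 m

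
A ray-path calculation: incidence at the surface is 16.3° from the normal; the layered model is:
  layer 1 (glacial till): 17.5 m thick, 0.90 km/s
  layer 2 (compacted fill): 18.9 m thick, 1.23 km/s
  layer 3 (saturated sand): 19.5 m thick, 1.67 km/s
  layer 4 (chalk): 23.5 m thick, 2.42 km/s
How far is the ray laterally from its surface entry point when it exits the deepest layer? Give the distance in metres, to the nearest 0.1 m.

51.9 m

p = sin θ₁/V₁ = sin 16.3°/0.90 = 3.1185e-01 s/km is conserved through the stack.
Layer 1: θ = 16.30°; offset = 17.5·tan 16.30° = 5.117 m.
Layer 2: sin θ = p·1.23 = 0.3836 → θ = 22.56°; offset = 18.9·tan 22.56° = 7.850 m.
Layer 3: sin θ = p·1.67 = 0.5208 → θ = 31.39°; offset = 19.5·tan 31.39° = 11.896 m.
Layer 4: sin θ = p·2.42 = 0.7547 → θ = 49.00°; offset = 23.5·tan 49.00° = 27.031 m.
Summing the layer offsets gives 51.895 m.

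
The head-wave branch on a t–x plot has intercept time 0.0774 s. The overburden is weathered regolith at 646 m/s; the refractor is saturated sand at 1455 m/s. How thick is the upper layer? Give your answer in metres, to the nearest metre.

θ_c = arcsin(646/1455) = 26.36°; cos θ_c = 0.8960.
tᵢ = 2h cos θ_c/V₁ ⇒ h = tᵢ·V₁/(2 cos θ_c) = 0.0774·646/(2·0.8960) = 27.90 m.

28 m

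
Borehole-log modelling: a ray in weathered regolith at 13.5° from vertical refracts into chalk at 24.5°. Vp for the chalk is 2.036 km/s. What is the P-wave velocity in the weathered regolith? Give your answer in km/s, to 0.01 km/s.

sin 13.5° = 0.2334; sin 24.5° = 0.4147.
V₁ = V₂·(sin θ₁/sin θ₂) = 2.036·(0.2334/0.4147) = 1.15 km/s.

1.15 km/s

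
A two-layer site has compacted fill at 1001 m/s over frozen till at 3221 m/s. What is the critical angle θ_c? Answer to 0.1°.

Critical incidence: sin θ_c = V₁/V₂ = 1001/3221 = 0.3108.
θ_c = arcsin 0.3108 = 18.11°.

18.1°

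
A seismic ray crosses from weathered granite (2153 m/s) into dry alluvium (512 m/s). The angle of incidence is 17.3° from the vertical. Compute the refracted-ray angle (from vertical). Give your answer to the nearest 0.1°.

sin θ₁/V₁ = sin θ₂/V₂ ⇒ sin θ₂ = 512·sin 17.3°/2153 = 512·0.2974/2153 = 0.0707.
θ₂ = sin⁻¹(0.0707) = 4.06° (from vertical).

4.1°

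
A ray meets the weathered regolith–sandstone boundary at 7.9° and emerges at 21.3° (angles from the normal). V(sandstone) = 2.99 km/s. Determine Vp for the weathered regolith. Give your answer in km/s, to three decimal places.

1.131 km/s

sin 7.9° = 0.1374; sin 21.3° = 0.3633.
V₁ = V₂·(sin θ₁/sin θ₂) = 2.99·(0.1374/0.3633) = 1.131 km/s.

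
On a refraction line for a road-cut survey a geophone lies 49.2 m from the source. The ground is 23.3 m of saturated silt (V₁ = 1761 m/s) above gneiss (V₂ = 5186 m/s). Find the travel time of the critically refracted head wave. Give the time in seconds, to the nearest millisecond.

t = x/V₂ + 2h·√(V₂²−V₁²)/(V₁V₂).
√(V₂²−V₁²) = √(5186²−1761²) = 4877.9 m/s; delay term = 2·23.3·4877.9/(1761·5186) = 0.02489 s.
t = 49.2/5186 + 0.02489 = 0.03438 s.

0.034 s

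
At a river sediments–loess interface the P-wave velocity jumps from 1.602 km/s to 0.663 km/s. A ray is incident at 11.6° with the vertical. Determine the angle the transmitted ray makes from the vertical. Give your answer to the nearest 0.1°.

4.8°

sin θ₁/V₁ = sin θ₂/V₂ ⇒ sin θ₂ = 0.663·sin 11.6°/1.602 = 0.663·0.2011/1.602 = 0.0832.
θ₂ = sin⁻¹(0.0832) = 4.77° (from vertical).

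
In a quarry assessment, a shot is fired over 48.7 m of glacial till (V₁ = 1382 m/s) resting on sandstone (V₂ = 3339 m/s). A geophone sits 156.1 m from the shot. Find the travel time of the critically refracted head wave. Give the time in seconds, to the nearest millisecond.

θ_c = arcsin(V₁/V₂) = arcsin(1382/3339) = 24.45°, cos θ_c = 0.9103.
Intercept time tᵢ = 2h cos θ_c / V₁ = 2·48.7·0.9103/1382 = 0.06416 s.
t = x/V₂ + tᵢ = 156.1/3339 + 0.06416 = 0.11091 s.

0.111 s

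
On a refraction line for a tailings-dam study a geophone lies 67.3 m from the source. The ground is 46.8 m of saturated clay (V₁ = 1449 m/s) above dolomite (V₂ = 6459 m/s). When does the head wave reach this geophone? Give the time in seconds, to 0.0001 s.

0.0734 s

θ_c = arcsin(V₁/V₂) = arcsin(1449/6459) = 12.96°, cos θ_c = 0.9745.
Intercept time tᵢ = 2h cos θ_c / V₁ = 2·46.8·0.9745/1449 = 0.06295 s.
t = x/V₂ + tᵢ = 67.3/6459 + 0.06295 = 0.07337 s.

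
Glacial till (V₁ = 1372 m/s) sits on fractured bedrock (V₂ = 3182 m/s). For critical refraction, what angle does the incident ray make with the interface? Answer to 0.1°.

64.5°

Critical incidence: sin θ_c = V₁/V₂ = 1372/3182 = 0.4312.
θ_c = arcsin 0.4312 = 25.54°.
Measured from the interface: 90° − 25.54° = 64.46°.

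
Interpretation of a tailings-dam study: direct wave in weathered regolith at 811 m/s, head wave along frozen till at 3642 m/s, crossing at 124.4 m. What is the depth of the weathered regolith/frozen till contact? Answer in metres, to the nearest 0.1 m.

x_cross = 2h·√((V₂+V₁)/(V₂−V₁)) → h = x_cross / (2·√((V₂+V₁)/(V₂−V₁))).
√((V₂+V₁)/(V₂−V₁)) = √((3642+811)/(3642−811)) = 1.2542.
h = 124.4 / (2·1.2542) = 49.59 m.

49.6 m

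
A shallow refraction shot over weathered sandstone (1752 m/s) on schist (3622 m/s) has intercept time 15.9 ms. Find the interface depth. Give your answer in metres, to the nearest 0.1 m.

h = tᵢ·V₁·V₂ / (2·√(V₂²−V₁²)).
√(V₂²−V₁²) = √(3622² − 1752²) = 3170.1 m/s.
h = 0.0159 s × 1752 × 3622 / (2 × 3170.1) = 15.91 m.

15.9 m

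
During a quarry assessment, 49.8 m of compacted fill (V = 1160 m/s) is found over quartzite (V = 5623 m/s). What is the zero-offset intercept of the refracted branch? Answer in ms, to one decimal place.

84.0 ms

tᵢ = 2h·√(V₂²−V₁²)/(V₁V₂).
√(V₂²−V₁²) = √(5623²−1160²) = 5502.0 m/s.
tᵢ = 2·49.8·5502.0/(1160·5623) = 0.08402 s.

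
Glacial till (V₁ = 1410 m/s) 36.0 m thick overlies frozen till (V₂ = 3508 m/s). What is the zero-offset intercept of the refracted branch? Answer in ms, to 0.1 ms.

tᵢ = 2h·√(V₂²−V₁²)/(V₁V₂).
√(V₂²−V₁²) = √(3508²−1410²) = 3212.2 m/s.
tᵢ = 2·36.0·3212.2/(1410·3508) = 0.04676 s.

46.8 ms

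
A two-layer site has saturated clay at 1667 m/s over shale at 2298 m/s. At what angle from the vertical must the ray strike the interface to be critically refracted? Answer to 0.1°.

At critical incidence the refracted ray runs along the interface (θ₂ = 90°), so sin θ_c = V₁/V₂.
θ_c = arcsin(1667/2298) = arcsin 0.7254 = 46.50°.

46.5°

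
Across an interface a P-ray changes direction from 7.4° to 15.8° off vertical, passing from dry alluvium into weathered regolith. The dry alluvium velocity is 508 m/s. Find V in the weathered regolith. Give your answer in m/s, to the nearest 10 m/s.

sin 7.4° = 0.1288; sin 15.8° = 0.2723.
V₂ = V₁·(sin θ₂/sin θ₁) = 508·(0.2723/0.1288) = 1073.94 m/s.

1070 m/s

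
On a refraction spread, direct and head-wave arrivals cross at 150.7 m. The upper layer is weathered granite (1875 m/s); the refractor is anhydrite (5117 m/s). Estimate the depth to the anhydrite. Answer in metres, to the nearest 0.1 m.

h = (x_cross/2)·√((V₂−V₁)/(V₂+V₁)).
(V₂−V₁)/(V₂+V₁) = (5117−1875)/(5117+1875) = 0.4637; √ = 0.6809.
h = (150.7/2)·0.6809 = 51.31 m.

51.3 m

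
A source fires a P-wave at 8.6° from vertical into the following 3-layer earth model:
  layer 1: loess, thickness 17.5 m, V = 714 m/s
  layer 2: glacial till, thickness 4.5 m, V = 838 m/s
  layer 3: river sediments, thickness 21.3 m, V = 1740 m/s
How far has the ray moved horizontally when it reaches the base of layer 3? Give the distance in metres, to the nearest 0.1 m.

11.8 m

Apply Snell's law at each interface; in layer i the horizontal offset is hᵢ·tan θᵢ.
Layer 1: θ = 8.60°; offset = 17.5·tan 8.60° = 2.647 m.
Layer 2: sin θ = 838·sin 8.6°/714 = 0.1755, θ = 10.11°; offset = 4.5·tan 10.11° = 0.802 m.
Layer 3: sin θ = 1740·sin 8.6°/714 = 0.3644, θ = 21.37°; offset = 21.3·tan 21.37° = 8.335 m.
Total horizontal offset = 11.784 m.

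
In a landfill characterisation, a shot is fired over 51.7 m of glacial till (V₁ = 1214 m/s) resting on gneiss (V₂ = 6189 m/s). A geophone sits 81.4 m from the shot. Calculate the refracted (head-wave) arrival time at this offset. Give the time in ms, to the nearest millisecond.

97 ms

θ_c = arcsin(V₁/V₂) = arcsin(1214/6189) = 11.31°, cos θ_c = 0.9806.
Intercept time tᵢ = 2h cos θ_c / V₁ = 2·51.7·0.9806/1214 = 0.08352 s.
t = x/V₂ + tᵢ = 81.4/6189 + 0.08352 = 0.09667 s.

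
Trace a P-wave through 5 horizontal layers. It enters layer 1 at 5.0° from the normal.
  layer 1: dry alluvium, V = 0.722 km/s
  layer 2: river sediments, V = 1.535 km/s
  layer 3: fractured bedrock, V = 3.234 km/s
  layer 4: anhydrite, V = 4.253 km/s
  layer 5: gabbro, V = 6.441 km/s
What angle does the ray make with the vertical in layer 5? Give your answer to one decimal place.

Ray parameter p = sin 5.0° / 0.722 = 1.2071e-01 s/km.
sin θ_5 = p·V_5 = 1.2071e-01 × 6.441 = 0.7775.
θ_5 = arcsin 0.7775 = 51.03°.

51.0°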